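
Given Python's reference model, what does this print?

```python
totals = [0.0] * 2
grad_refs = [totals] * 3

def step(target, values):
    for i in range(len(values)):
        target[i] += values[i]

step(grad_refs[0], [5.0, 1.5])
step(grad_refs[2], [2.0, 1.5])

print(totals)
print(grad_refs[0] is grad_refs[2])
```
[7.0, 3.0]
True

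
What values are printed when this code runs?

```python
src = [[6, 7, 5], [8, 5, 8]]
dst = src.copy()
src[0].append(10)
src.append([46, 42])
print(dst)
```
[[6, 7, 5, 10], [8, 5, 8]]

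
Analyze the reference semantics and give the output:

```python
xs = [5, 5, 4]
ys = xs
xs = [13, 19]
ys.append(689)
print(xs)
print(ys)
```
[13, 19]
[5, 5, 4, 689]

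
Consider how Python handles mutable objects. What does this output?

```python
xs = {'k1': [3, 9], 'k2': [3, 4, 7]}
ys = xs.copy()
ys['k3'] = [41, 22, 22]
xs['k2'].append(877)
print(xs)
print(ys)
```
{'k1': [3, 9], 'k2': [3, 4, 7, 877]}
{'k1': [3, 9], 'k2': [3, 4, 7, 877], 'k3': [41, 22, 22]}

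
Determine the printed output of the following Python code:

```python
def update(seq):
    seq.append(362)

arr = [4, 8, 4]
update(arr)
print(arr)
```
[4, 8, 4, 362]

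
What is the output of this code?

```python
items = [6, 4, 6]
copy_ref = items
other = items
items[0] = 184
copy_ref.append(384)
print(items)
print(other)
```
[184, 4, 6, 384]
[184, 4, 6, 384]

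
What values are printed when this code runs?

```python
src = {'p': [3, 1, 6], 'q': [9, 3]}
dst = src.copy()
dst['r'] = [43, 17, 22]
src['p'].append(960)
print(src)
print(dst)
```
{'p': [3, 1, 6, 960], 'q': [9, 3]}
{'p': [3, 1, 6, 960], 'q': [9, 3], 'r': [43, 17, 22]}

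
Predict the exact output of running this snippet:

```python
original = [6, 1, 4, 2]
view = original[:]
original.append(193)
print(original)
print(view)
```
[6, 1, 4, 2, 193]
[6, 1, 4, 2]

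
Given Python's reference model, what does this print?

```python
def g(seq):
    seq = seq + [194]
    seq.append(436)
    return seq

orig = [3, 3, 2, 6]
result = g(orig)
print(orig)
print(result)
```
[3, 3, 2, 6]
[3, 3, 2, 6, 194, 436]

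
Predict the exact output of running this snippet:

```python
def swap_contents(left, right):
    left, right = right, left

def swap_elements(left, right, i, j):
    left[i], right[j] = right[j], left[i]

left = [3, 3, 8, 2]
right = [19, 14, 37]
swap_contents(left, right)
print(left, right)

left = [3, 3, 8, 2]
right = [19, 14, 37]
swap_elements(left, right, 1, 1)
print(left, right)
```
[3, 3, 8, 2] [19, 14, 37]
[3, 14, 8, 2] [19, 3, 37]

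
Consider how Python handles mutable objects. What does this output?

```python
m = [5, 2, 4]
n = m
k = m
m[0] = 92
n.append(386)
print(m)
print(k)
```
[92, 2, 4, 386]
[92, 2, 4, 386]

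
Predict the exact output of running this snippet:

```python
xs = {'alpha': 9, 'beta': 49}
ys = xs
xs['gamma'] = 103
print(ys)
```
{'alpha': 9, 'beta': 49, 'gamma': 103}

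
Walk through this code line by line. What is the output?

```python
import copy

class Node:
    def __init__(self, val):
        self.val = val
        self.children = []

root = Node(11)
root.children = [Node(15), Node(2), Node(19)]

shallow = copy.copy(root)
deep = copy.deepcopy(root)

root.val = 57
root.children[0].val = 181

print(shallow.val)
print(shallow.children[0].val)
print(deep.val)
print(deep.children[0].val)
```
11
181
11
15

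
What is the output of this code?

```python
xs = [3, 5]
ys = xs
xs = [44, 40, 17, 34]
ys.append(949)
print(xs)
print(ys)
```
[44, 40, 17, 34]
[3, 5, 949]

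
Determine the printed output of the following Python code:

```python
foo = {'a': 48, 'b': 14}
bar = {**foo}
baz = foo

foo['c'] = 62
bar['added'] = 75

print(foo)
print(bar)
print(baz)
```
{'a': 48, 'b': 14, 'c': 62}
{'a': 48, 'b': 14, 'added': 75}
{'a': 48, 'b': 14, 'c': 62}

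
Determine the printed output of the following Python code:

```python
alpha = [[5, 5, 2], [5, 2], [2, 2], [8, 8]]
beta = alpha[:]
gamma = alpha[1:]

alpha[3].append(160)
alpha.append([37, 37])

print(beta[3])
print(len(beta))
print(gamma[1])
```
[8, 8, 160]
4
[2, 2]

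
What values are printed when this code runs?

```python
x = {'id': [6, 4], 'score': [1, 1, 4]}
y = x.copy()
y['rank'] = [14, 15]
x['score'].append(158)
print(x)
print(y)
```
{'id': [6, 4], 'score': [1, 1, 4, 158]}
{'id': [6, 4], 'score': [1, 1, 4, 158], 'rank': [14, 15]}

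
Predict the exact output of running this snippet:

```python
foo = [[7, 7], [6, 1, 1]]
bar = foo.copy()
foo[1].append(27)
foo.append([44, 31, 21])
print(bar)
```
[[7, 7], [6, 1, 1, 27]]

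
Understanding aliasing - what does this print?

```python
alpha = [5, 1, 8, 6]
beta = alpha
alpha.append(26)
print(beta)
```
[5, 1, 8, 6, 26]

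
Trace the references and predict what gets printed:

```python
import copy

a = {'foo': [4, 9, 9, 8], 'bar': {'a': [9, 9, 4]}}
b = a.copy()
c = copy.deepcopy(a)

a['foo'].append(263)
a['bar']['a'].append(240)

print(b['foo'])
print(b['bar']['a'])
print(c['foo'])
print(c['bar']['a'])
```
[4, 9, 9, 8, 263]
[9, 9, 4, 240]
[4, 9, 9, 8]
[9, 9, 4]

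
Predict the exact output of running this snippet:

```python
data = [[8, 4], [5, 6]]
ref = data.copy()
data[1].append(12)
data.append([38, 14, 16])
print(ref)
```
[[8, 4], [5, 6, 12]]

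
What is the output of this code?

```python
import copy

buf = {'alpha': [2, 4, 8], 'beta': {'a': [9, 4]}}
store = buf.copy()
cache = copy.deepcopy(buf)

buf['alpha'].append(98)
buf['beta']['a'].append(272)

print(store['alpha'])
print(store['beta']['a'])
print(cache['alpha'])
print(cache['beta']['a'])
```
[2, 4, 8, 98]
[9, 4, 272]
[2, 4, 8]
[9, 4]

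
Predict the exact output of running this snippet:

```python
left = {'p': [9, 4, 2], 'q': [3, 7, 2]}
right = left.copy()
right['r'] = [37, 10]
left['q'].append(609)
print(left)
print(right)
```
{'p': [9, 4, 2], 'q': [3, 7, 2, 609]}
{'p': [9, 4, 2], 'q': [3, 7, 2, 609], 'r': [37, 10]}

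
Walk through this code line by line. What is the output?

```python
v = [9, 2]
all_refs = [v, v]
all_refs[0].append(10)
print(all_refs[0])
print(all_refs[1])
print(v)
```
[9, 2, 10]
[9, 2, 10]
[9, 2, 10]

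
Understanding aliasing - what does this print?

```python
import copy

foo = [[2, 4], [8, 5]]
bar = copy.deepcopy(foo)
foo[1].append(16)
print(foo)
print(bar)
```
[[2, 4], [8, 5, 16]]
[[2, 4], [8, 5]]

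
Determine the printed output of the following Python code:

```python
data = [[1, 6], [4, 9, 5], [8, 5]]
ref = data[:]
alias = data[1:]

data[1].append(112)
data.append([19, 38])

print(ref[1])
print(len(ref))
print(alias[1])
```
[4, 9, 5, 112]
3
[8, 5]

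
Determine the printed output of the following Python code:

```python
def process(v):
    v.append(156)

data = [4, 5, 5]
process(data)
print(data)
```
[4, 5, 5, 156]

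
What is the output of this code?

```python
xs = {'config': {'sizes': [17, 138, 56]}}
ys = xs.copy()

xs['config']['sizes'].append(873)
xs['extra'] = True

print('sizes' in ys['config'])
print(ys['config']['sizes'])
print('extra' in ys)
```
True
[17, 138, 56, 873]
False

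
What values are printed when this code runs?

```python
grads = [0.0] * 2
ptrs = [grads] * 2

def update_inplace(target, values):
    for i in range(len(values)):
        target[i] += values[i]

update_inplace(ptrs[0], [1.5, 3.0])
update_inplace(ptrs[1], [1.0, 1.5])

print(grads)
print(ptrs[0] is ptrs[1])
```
[2.5, 4.5]
True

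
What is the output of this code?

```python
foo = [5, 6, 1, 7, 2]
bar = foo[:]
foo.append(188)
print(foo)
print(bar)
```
[5, 6, 1, 7, 2, 188]
[5, 6, 1, 7, 2]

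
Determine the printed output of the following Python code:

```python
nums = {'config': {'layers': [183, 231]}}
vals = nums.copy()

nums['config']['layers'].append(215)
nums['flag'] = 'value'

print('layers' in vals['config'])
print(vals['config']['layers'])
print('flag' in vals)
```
True
[183, 231, 215]
False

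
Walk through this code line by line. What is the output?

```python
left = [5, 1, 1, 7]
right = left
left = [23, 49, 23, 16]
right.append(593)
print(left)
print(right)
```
[23, 49, 23, 16]
[5, 1, 1, 7, 593]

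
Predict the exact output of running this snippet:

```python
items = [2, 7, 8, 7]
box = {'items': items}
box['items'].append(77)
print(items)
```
[2, 7, 8, 7, 77]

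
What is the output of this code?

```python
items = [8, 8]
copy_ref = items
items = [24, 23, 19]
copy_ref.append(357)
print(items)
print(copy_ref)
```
[24, 23, 19]
[8, 8, 357]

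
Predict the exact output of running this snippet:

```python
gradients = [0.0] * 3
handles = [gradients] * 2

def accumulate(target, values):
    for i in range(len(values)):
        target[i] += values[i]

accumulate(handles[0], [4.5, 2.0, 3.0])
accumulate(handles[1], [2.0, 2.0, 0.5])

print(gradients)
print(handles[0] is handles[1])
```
[6.5, 4.0, 3.5]
True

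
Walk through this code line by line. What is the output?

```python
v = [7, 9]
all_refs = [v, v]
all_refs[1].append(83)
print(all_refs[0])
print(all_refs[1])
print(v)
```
[7, 9, 83]
[7, 9, 83]
[7, 9, 83]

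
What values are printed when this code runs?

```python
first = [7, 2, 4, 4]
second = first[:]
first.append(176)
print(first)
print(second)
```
[7, 2, 4, 4, 176]
[7, 2, 4, 4]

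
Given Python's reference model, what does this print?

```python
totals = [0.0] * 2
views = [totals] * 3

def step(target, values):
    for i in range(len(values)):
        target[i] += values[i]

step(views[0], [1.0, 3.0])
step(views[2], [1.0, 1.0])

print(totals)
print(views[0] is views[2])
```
[2.0, 4.0]
True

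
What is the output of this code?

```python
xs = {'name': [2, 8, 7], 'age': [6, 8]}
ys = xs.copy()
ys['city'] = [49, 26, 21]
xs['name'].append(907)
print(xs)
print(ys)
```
{'name': [2, 8, 7, 907], 'age': [6, 8]}
{'name': [2, 8, 7, 907], 'age': [6, 8], 'city': [49, 26, 21]}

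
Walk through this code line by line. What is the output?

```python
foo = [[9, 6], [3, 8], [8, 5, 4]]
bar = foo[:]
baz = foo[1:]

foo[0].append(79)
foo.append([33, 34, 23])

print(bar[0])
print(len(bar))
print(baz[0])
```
[9, 6, 79]
3
[3, 8]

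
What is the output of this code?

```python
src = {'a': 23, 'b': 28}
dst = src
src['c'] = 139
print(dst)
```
{'a': 23, 'b': 28, 'c': 139}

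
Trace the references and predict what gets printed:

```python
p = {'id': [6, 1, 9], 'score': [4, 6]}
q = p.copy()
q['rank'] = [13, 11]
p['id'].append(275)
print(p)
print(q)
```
{'id': [6, 1, 9, 275], 'score': [4, 6]}
{'id': [6, 1, 9, 275], 'score': [4, 6], 'rank': [13, 11]}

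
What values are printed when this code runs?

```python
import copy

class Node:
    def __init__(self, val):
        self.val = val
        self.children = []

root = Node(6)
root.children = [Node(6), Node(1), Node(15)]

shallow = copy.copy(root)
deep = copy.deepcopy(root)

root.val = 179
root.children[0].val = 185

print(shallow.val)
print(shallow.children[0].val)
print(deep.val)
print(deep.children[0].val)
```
6
185
6
6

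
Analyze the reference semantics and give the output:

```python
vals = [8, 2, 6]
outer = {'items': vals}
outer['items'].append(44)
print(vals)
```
[8, 2, 6, 44]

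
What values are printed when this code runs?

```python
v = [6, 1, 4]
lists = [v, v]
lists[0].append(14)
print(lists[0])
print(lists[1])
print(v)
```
[6, 1, 4, 14]
[6, 1, 4, 14]
[6, 1, 4, 14]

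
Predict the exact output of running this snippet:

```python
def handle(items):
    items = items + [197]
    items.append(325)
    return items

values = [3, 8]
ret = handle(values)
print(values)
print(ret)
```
[3, 8]
[3, 8, 197, 325]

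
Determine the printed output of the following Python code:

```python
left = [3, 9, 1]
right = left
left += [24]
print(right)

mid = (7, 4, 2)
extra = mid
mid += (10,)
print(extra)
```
[3, 9, 1, 24]
(7, 4, 2)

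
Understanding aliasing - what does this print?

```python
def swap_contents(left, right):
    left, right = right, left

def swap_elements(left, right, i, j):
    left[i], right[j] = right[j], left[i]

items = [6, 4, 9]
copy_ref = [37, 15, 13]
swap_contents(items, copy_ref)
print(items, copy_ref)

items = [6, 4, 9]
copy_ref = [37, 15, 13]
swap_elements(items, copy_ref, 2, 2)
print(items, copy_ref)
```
[6, 4, 9] [37, 15, 13]
[6, 4, 13] [37, 15, 9]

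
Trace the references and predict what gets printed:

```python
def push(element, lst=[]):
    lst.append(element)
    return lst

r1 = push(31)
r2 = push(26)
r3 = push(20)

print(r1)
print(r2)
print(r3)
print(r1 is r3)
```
[31, 26, 20]
[31, 26, 20]
[31, 26, 20]
True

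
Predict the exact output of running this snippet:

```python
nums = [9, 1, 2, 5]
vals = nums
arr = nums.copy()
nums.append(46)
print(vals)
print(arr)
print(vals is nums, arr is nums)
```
[9, 1, 2, 5, 46]
[9, 1, 2, 5]
True False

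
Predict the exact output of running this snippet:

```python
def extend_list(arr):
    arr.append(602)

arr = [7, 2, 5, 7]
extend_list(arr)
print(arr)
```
[7, 2, 5, 7, 602]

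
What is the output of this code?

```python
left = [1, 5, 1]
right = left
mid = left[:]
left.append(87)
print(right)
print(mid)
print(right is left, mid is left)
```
[1, 5, 1, 87]
[1, 5, 1]
True False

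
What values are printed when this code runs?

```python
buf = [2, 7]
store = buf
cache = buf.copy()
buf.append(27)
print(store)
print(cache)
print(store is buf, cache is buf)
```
[2, 7, 27]
[2, 7]
True False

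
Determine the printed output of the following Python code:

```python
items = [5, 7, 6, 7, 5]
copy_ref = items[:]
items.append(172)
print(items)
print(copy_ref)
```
[5, 7, 6, 7, 5, 172]
[5, 7, 6, 7, 5]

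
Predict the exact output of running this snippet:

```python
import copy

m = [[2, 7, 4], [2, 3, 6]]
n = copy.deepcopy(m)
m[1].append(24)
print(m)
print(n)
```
[[2, 7, 4], [2, 3, 6, 24]]
[[2, 7, 4], [2, 3, 6]]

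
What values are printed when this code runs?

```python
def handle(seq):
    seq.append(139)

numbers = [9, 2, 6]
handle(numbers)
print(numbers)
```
[9, 2, 6, 139]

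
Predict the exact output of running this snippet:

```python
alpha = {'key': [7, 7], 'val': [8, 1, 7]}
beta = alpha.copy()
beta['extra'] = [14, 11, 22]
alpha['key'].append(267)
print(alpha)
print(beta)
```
{'key': [7, 7, 267], 'val': [8, 1, 7]}
{'key': [7, 7, 267], 'val': [8, 1, 7], 'extra': [14, 11, 22]}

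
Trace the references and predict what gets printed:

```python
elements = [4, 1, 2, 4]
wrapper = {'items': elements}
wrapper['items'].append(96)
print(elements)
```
[4, 1, 2, 4, 96]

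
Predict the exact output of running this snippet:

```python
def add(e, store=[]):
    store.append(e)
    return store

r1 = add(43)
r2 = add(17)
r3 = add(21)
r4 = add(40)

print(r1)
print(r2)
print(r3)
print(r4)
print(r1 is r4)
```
[43, 17, 21, 40]
[43, 17, 21, 40]
[43, 17, 21, 40]
[43, 17, 21, 40]
True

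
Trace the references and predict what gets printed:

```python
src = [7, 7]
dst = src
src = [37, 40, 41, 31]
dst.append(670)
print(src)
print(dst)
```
[37, 40, 41, 31]
[7, 7, 670]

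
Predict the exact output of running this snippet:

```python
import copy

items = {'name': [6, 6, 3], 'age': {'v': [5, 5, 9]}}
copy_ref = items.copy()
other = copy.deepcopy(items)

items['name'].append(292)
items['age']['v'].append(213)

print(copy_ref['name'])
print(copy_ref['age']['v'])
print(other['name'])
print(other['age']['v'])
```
[6, 6, 3, 292]
[5, 5, 9, 213]
[6, 6, 3]
[5, 5, 9]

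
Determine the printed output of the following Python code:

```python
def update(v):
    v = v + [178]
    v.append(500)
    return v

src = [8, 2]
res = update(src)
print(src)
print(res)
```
[8, 2]
[8, 2, 178, 500]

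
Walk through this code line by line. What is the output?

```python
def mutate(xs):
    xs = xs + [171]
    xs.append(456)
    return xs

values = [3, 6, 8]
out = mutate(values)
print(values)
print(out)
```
[3, 6, 8]
[3, 6, 8, 171, 456]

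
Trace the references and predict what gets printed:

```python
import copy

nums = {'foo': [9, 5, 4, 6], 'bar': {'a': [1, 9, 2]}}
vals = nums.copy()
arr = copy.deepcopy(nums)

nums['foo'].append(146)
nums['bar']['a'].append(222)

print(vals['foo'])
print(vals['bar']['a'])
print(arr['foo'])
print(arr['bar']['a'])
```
[9, 5, 4, 6, 146]
[1, 9, 2, 222]
[9, 5, 4, 6]
[1, 9, 2]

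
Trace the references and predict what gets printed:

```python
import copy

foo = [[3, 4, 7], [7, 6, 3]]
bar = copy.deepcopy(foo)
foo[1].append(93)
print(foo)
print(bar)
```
[[3, 4, 7], [7, 6, 3, 93]]
[[3, 4, 7], [7, 6, 3]]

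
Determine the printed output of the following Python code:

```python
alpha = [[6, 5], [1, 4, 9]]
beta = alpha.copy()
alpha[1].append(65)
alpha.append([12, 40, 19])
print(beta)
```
[[6, 5], [1, 4, 9, 65]]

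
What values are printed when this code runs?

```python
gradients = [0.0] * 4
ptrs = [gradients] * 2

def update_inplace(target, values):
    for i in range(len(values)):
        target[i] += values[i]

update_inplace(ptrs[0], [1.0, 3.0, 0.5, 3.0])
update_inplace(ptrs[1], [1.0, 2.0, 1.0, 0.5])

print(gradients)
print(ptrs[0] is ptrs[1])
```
[2.0, 5.0, 1.5, 3.5]
True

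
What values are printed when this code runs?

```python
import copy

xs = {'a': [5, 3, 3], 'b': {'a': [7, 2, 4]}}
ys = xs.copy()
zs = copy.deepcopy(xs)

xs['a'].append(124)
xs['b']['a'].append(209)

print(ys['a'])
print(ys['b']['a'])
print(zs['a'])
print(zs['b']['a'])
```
[5, 3, 3, 124]
[7, 2, 4, 209]
[5, 3, 3]
[7, 2, 4]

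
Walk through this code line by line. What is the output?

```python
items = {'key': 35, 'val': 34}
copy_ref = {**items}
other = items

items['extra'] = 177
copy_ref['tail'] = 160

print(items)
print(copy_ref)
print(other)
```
{'key': 35, 'val': 34, 'extra': 177}
{'key': 35, 'val': 34, 'tail': 160}
{'key': 35, 'val': 34, 'extra': 177}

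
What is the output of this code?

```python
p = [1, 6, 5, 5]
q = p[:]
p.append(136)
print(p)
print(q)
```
[1, 6, 5, 5, 136]
[1, 6, 5, 5]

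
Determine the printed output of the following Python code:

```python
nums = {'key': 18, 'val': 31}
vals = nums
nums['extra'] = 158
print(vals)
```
{'key': 18, 'val': 31, 'extra': 158}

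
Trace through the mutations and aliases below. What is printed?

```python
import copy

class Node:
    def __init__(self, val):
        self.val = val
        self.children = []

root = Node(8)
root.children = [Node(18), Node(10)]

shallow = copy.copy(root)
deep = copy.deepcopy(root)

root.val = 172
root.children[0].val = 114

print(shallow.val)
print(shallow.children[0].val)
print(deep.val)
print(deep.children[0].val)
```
8
114
8
18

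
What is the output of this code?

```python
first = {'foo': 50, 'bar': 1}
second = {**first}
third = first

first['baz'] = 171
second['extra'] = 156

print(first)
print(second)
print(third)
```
{'foo': 50, 'bar': 1, 'baz': 171}
{'foo': 50, 'bar': 1, 'extra': 156}
{'foo': 50, 'bar': 1, 'baz': 171}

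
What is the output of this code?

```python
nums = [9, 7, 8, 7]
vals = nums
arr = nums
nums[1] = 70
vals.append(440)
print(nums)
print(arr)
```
[9, 70, 8, 7, 440]
[9, 70, 8, 7, 440]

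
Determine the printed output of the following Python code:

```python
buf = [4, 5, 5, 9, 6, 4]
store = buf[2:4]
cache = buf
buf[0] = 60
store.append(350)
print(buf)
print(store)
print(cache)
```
[60, 5, 5, 9, 6, 4]
[5, 9, 350]
[60, 5, 5, 9, 6, 4]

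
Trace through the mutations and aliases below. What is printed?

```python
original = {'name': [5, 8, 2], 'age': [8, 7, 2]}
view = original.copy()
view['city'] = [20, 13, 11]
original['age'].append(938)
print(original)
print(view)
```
{'name': [5, 8, 2], 'age': [8, 7, 2, 938]}
{'name': [5, 8, 2], 'age': [8, 7, 2, 938], 'city': [20, 13, 11]}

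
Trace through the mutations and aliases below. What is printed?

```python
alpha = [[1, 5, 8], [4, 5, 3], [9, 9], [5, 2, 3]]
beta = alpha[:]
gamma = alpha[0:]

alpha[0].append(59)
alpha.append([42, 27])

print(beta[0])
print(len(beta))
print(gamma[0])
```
[1, 5, 8, 59]
4
[1, 5, 8, 59]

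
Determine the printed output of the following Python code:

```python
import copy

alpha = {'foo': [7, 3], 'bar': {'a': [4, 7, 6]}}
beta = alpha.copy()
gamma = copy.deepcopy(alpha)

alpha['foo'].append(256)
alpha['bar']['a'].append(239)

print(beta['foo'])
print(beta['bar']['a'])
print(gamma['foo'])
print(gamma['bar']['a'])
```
[7, 3, 256]
[4, 7, 6, 239]
[7, 3]
[4, 7, 6]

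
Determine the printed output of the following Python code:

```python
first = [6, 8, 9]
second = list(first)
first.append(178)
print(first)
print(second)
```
[6, 8, 9, 178]
[6, 8, 9]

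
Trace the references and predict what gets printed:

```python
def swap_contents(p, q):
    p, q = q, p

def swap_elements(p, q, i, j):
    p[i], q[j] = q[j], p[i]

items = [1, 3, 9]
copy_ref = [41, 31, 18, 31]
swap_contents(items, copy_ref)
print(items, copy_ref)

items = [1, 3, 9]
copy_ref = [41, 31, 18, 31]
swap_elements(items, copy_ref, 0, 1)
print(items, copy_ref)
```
[1, 3, 9] [41, 31, 18, 31]
[31, 3, 9] [41, 1, 18, 31]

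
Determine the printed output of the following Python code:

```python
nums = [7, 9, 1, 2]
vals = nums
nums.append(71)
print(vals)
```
[7, 9, 1, 2, 71]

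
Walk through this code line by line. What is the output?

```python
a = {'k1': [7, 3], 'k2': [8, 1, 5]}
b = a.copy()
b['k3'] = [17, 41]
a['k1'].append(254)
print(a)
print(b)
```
{'k1': [7, 3, 254], 'k2': [8, 1, 5]}
{'k1': [7, 3, 254], 'k2': [8, 1, 5], 'k3': [17, 41]}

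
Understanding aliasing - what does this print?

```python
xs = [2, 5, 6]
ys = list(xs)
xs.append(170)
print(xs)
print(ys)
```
[2, 5, 6, 170]
[2, 5, 6]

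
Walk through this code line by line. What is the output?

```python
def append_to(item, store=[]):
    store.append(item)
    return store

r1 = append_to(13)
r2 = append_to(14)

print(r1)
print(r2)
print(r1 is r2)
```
[13, 14]
[13, 14]
True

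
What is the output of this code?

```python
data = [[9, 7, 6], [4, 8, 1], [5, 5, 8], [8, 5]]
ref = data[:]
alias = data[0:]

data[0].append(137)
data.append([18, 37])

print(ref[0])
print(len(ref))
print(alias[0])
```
[9, 7, 6, 137]
4
[9, 7, 6, 137]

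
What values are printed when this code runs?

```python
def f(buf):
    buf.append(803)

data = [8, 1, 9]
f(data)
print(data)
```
[8, 1, 9, 803]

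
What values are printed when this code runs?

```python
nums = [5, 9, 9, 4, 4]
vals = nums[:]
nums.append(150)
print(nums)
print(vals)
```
[5, 9, 9, 4, 4, 150]
[5, 9, 9, 4, 4]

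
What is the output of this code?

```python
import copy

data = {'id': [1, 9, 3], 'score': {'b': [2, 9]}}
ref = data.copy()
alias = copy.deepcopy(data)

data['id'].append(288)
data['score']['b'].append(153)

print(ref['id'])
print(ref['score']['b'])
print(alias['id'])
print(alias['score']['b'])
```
[1, 9, 3, 288]
[2, 9, 153]
[1, 9, 3]
[2, 9]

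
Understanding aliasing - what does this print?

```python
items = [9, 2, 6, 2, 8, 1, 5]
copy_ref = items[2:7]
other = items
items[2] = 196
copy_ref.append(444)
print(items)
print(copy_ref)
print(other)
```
[9, 2, 196, 2, 8, 1, 5]
[6, 2, 8, 1, 5, 444]
[9, 2, 196, 2, 8, 1, 5]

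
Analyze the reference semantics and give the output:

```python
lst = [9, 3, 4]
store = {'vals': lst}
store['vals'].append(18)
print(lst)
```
[9, 3, 4, 18]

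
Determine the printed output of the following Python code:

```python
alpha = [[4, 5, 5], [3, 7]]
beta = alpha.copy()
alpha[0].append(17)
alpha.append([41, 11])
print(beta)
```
[[4, 5, 5, 17], [3, 7]]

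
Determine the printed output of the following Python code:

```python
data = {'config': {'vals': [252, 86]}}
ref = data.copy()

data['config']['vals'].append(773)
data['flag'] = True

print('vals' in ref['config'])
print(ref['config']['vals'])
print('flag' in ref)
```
True
[252, 86, 773]
False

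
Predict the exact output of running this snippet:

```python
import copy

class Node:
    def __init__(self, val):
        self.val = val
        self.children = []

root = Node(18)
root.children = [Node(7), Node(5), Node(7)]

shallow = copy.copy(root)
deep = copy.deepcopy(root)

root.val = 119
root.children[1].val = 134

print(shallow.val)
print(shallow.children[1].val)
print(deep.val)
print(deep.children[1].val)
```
18
134
18
5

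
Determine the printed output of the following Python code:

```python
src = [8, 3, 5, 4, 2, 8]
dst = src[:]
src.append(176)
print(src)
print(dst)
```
[8, 3, 5, 4, 2, 8, 176]
[8, 3, 5, 4, 2, 8]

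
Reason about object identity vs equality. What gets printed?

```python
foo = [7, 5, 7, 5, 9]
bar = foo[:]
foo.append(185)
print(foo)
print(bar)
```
[7, 5, 7, 5, 9, 185]
[7, 5, 7, 5, 9]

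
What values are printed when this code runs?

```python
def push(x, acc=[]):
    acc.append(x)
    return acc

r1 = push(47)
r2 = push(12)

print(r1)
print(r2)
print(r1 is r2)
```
[47, 12]
[47, 12]
True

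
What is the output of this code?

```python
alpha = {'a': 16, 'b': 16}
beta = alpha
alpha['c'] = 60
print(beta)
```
{'a': 16, 'b': 16, 'c': 60}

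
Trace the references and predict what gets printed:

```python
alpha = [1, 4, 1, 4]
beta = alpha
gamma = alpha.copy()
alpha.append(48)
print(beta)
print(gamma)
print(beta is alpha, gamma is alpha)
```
[1, 4, 1, 4, 48]
[1, 4, 1, 4]
True False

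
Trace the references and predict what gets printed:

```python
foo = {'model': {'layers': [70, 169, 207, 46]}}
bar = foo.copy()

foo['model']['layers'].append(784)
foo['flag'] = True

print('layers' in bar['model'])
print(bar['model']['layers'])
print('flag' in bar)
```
True
[70, 169, 207, 46, 784]
False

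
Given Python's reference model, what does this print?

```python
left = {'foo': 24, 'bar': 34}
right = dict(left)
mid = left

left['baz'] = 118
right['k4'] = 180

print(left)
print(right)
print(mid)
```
{'foo': 24, 'bar': 34, 'baz': 118}
{'foo': 24, 'bar': 34, 'k4': 180}
{'foo': 24, 'bar': 34, 'baz': 118}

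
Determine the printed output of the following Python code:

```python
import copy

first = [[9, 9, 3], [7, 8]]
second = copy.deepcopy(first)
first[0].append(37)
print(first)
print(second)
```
[[9, 9, 3, 37], [7, 8]]
[[9, 9, 3], [7, 8]]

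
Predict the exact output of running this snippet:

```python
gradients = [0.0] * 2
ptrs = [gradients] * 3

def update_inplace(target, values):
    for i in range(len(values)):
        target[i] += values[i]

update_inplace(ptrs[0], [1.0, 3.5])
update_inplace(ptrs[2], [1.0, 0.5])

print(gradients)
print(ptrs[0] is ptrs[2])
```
[2.0, 4.0]
True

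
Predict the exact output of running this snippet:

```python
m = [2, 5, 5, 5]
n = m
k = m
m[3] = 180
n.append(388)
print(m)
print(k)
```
[2, 5, 5, 180, 388]
[2, 5, 5, 180, 388]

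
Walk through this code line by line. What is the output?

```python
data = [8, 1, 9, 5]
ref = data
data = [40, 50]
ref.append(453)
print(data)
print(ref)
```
[40, 50]
[8, 1, 9, 5, 453]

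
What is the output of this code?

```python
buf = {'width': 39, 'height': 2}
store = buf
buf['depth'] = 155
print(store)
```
{'width': 39, 'height': 2, 'depth': 155}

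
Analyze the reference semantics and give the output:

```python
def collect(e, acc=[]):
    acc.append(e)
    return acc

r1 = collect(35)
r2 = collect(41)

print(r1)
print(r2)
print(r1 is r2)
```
[35, 41]
[35, 41]
True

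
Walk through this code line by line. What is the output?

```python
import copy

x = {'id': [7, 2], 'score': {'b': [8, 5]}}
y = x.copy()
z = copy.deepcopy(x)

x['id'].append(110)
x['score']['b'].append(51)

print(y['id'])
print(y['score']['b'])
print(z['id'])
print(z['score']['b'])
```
[7, 2, 110]
[8, 5, 51]
[7, 2]
[8, 5]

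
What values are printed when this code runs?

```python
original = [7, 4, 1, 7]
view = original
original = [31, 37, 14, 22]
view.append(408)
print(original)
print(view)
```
[31, 37, 14, 22]
[7, 4, 1, 7, 408]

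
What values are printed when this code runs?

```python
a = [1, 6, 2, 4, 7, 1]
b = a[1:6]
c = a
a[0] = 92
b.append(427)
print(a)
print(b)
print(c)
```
[92, 6, 2, 4, 7, 1]
[6, 2, 4, 7, 1, 427]
[92, 6, 2, 4, 7, 1]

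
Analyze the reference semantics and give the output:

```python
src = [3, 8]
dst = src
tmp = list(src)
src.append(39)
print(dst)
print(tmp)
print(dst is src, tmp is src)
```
[3, 8, 39]
[3, 8]
True False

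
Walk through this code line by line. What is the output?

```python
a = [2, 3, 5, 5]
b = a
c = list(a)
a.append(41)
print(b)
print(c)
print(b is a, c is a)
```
[2, 3, 5, 5, 41]
[2, 3, 5, 5]
True False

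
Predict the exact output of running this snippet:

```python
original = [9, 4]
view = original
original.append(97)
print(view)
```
[9, 4, 97]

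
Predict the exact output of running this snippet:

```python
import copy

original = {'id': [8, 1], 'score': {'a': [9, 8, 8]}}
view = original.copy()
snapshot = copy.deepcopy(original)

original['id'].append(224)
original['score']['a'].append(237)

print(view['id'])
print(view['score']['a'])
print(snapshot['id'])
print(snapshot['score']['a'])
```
[8, 1, 224]
[9, 8, 8, 237]
[8, 1]
[9, 8, 8]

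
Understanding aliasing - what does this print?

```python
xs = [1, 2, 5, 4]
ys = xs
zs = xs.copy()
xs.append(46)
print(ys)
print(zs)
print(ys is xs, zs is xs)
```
[1, 2, 5, 4, 46]
[1, 2, 5, 4]
True False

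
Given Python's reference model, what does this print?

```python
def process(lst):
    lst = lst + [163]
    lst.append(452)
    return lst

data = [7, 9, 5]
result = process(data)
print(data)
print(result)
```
[7, 9, 5]
[7, 9, 5, 163, 452]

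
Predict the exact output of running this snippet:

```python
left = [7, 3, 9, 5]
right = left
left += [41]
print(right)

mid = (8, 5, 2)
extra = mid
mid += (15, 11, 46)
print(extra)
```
[7, 3, 9, 5, 41]
(8, 5, 2)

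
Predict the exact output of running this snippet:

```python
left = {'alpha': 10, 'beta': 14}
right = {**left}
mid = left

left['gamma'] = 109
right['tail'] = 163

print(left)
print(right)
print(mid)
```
{'alpha': 10, 'beta': 14, 'gamma': 109}
{'alpha': 10, 'beta': 14, 'tail': 163}
{'alpha': 10, 'beta': 14, 'gamma': 109}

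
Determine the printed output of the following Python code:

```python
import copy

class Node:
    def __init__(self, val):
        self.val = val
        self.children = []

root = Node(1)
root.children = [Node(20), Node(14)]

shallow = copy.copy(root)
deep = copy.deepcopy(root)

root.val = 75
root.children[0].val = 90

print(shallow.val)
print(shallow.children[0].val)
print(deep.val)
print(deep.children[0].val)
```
1
90
1
20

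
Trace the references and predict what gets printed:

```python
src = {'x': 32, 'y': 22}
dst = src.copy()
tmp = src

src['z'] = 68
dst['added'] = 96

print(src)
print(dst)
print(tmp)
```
{'x': 32, 'y': 22, 'z': 68}
{'x': 32, 'y': 22, 'added': 96}
{'x': 32, 'y': 22, 'z': 68}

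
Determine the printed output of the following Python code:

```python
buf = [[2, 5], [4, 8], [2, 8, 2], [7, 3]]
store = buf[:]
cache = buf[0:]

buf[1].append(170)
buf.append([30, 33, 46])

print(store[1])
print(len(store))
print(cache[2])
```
[4, 8, 170]
4
[2, 8, 2]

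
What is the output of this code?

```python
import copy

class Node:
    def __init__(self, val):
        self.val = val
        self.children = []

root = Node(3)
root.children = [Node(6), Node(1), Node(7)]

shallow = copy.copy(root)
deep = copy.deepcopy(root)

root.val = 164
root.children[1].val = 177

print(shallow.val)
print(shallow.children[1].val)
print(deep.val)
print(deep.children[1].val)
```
3
177
3
1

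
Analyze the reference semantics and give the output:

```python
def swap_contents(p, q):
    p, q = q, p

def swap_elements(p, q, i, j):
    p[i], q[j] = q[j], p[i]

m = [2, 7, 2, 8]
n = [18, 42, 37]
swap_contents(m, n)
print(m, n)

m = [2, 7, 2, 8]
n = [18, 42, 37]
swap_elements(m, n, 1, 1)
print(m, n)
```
[2, 7, 2, 8] [18, 42, 37]
[2, 42, 2, 8] [18, 7, 37]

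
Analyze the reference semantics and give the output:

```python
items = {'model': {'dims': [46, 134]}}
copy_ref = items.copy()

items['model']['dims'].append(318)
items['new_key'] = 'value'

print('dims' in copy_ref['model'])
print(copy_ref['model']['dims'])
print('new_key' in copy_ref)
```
True
[46, 134, 318]
False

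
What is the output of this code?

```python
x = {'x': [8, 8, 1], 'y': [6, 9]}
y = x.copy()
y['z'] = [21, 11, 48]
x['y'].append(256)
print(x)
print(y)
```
{'x': [8, 8, 1], 'y': [6, 9, 256]}
{'x': [8, 8, 1], 'y': [6, 9, 256], 'z': [21, 11, 48]}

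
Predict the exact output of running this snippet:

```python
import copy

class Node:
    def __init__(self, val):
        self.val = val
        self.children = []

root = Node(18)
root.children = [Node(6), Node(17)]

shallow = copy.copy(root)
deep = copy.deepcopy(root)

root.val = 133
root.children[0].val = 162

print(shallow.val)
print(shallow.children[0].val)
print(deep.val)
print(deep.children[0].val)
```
18
162
18
6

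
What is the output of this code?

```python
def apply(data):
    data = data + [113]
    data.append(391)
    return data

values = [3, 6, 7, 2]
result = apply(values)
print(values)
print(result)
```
[3, 6, 7, 2]
[3, 6, 7, 2, 113, 391]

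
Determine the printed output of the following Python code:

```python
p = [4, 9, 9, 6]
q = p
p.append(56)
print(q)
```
[4, 9, 9, 6, 56]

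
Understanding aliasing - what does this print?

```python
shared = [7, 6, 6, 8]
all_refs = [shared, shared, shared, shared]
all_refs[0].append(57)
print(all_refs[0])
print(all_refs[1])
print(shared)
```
[7, 6, 6, 8, 57]
[7, 6, 6, 8, 57]
[7, 6, 6, 8, 57]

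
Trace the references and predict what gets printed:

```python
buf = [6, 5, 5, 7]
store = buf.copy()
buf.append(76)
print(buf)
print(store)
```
[6, 5, 5, 7, 76]
[6, 5, 5, 7]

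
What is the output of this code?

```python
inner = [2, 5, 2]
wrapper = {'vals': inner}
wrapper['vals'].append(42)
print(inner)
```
[2, 5, 2, 42]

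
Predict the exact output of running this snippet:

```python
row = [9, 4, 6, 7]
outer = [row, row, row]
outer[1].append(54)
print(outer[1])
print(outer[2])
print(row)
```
[9, 4, 6, 7, 54]
[9, 4, 6, 7, 54]
[9, 4, 6, 7, 54]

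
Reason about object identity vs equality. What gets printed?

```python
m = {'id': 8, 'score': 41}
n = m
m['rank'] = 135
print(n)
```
{'id': 8, 'score': 41, 'rank': 135}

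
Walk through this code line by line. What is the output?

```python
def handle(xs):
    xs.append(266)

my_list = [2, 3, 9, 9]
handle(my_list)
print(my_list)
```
[2, 3, 9, 9, 266]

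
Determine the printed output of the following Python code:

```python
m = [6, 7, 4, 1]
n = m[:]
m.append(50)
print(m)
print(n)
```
[6, 7, 4, 1, 50]
[6, 7, 4, 1]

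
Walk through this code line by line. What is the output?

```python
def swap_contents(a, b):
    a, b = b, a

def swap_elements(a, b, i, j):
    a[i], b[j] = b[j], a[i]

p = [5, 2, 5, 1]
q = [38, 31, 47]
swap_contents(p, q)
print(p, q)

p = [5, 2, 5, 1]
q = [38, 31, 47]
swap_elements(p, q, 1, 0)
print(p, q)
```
[5, 2, 5, 1] [38, 31, 47]
[5, 38, 5, 1] [2, 31, 47]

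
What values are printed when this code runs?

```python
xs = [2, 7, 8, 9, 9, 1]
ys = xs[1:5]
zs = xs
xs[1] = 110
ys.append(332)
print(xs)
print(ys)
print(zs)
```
[2, 110, 8, 9, 9, 1]
[7, 8, 9, 9, 332]
[2, 110, 8, 9, 9, 1]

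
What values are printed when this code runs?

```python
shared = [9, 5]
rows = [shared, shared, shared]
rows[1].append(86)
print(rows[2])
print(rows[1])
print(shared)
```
[9, 5, 86]
[9, 5, 86]
[9, 5, 86]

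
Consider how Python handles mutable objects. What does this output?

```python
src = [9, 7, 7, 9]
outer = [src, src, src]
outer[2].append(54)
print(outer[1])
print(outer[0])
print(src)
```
[9, 7, 7, 9, 54]
[9, 7, 7, 9, 54]
[9, 7, 7, 9, 54]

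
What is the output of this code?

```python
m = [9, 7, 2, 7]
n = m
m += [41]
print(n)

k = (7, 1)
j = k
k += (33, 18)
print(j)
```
[9, 7, 2, 7, 41]
(7, 1)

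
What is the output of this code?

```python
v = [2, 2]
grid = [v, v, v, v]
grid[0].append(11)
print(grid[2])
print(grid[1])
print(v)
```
[2, 2, 11]
[2, 2, 11]
[2, 2, 11]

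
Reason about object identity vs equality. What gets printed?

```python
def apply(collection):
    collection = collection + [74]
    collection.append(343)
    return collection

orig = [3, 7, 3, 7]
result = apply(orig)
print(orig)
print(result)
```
[3, 7, 3, 7]
[3, 7, 3, 7, 74, 343]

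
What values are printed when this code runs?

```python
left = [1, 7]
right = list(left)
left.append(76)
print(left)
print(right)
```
[1, 7, 76]
[1, 7]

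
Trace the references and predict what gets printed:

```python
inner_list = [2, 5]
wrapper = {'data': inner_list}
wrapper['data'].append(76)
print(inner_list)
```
[2, 5, 76]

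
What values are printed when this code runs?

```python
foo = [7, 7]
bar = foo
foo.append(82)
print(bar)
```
[7, 7, 82]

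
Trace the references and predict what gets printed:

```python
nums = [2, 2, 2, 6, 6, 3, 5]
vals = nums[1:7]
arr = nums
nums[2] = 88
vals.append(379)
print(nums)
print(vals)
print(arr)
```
[2, 2, 88, 6, 6, 3, 5]
[2, 2, 6, 6, 3, 5, 379]
[2, 2, 88, 6, 6, 3, 5]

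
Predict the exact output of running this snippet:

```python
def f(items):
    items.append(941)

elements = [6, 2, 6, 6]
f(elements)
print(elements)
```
[6, 2, 6, 6, 941]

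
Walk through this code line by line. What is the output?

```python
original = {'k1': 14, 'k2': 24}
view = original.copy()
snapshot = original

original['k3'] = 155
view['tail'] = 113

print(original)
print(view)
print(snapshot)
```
{'k1': 14, 'k2': 24, 'k3': 155}
{'k1': 14, 'k2': 24, 'tail': 113}
{'k1': 14, 'k2': 24, 'k3': 155}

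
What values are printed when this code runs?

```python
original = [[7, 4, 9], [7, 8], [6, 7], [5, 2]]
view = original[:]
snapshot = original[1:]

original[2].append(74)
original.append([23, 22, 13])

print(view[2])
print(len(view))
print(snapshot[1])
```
[6, 7, 74]
4
[6, 7, 74]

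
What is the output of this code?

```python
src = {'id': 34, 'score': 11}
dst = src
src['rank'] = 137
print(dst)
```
{'id': 34, 'score': 11, 'rank': 137}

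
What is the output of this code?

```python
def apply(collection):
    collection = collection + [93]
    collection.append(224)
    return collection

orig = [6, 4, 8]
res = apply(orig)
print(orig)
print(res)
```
[6, 4, 8]
[6, 4, 8, 93, 224]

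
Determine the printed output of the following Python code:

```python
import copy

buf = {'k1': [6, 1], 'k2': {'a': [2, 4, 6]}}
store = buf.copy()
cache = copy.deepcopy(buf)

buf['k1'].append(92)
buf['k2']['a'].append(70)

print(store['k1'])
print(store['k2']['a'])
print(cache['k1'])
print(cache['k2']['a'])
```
[6, 1, 92]
[2, 4, 6, 70]
[6, 1]
[2, 4, 6]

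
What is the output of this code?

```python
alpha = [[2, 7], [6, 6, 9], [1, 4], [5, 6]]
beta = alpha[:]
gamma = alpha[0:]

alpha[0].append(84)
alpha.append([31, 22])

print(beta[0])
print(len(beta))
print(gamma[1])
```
[2, 7, 84]
4
[6, 6, 9]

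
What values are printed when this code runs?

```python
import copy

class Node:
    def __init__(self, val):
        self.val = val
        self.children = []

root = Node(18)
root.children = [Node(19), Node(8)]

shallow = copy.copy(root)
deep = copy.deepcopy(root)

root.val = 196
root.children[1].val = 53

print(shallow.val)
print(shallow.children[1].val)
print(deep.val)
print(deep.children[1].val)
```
18
53
18
8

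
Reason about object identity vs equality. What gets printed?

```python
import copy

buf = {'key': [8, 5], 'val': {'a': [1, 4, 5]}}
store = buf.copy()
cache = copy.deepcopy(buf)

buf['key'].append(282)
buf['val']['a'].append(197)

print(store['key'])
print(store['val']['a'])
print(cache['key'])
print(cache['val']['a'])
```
[8, 5, 282]
[1, 4, 5, 197]
[8, 5]
[1, 4, 5]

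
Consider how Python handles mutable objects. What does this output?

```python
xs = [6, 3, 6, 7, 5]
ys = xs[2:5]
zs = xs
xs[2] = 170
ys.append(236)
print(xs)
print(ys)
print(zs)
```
[6, 3, 170, 7, 5]
[6, 7, 5, 236]
[6, 3, 170, 7, 5]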